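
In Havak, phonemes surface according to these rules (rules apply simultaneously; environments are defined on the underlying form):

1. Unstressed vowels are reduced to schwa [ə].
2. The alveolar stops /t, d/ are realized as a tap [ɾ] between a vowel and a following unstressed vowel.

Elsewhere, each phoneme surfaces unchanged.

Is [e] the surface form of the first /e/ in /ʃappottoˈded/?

/e/ (between /d/ and /d/): rule 1 targets it, but not in an unstressed syllable → unchanged [e].
The actual realization is [e], which matches [e].

Yes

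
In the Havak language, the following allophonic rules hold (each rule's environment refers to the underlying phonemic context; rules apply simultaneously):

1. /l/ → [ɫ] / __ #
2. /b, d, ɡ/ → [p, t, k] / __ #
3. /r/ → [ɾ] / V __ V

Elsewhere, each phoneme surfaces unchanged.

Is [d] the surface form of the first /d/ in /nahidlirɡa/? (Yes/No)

/d/ (between /i/ and /l/): rule 2 targets it, but not word-finally → unchanged [d].
The actual realization is [d], which matches [d].

Yes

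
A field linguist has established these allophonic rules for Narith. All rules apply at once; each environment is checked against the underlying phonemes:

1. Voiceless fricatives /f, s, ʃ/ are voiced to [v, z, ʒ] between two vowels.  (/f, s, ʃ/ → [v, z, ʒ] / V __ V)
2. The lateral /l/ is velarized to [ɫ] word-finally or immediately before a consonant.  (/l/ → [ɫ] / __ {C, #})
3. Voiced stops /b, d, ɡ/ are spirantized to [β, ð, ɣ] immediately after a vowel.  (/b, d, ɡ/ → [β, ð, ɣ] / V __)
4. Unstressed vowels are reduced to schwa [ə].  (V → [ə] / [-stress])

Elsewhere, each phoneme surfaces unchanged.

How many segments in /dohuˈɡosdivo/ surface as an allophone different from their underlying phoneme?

Segments that undergo a rule: /o/ → [ə] (rule 4); /u/ → [ə] (rule 4); /ɡ/ → [ɣ] (rule 3); /i/ → [ə] (rule 4); /o/ → [ə] (rule 4).
All other segments surface unchanged.

5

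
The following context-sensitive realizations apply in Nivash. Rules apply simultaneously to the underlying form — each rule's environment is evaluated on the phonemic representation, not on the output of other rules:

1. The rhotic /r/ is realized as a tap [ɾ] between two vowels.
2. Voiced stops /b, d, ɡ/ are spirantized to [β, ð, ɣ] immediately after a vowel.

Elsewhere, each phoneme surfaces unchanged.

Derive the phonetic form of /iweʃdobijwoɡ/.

/i/ (word-initial) is unaffected → [i].
/w/ stays [w].
/e/ — not in any rule's target class → [e].
/ʃ/ stays [ʃ].
/d/ (between /ʃ/ and /o/): rule 2 targets it, but not immediately after a vowel → unchanged [d].
/o/ (between /d/ and /b/) is unaffected → [o].
/b/ — between /o/ and /i/, immediately after a vowel — surfaces as [β] (rule 2).
/i/ — not in any rule's target class → [i].
/j/ stays [j].
/w/ (between /j/ and /o/) is unaffected → [w].
/o/ (between /w/ and /ɡ/) is unaffected → [o].
/ɡ/ meets the environment for rule 2 (immediately after a vowel) → [ɣ].

[iweʃdoβijwoɣ]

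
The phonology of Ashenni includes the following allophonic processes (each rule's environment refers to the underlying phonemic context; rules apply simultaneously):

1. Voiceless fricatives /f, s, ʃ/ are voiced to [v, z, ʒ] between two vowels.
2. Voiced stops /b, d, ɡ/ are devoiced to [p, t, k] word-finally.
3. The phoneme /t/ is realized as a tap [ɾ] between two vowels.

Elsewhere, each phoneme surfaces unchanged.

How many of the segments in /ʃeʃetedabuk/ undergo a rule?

2

Segments that undergo a rule: /ʃ/ → [ʒ] (rule 1); /t/ → [ɾ] (rule 3).
All other segments surface unchanged.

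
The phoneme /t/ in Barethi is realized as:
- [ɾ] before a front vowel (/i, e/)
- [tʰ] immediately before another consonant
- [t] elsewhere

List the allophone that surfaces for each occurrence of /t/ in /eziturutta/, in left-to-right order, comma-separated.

[t], [tʰ], [t]

Occurrence 1 (position 4): no conditioning environment matches → elsewhere allophone [t].
Occurrence 2 (position 8): immediately before another consonant → [tʰ].
Occurrence 3 (position 9): no conditioning environment matches → elsewhere allophone [t].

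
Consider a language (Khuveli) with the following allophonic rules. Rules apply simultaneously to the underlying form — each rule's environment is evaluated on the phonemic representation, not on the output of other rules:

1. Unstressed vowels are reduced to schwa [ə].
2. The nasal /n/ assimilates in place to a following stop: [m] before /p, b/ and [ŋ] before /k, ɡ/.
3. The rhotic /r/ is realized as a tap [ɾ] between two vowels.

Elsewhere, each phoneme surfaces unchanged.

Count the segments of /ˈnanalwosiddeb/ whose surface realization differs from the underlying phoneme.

Segments that undergo a rule: /a/ → [ə] (rule 1); /o/ → [ə] (rule 1); /i/ → [ə] (rule 1); /e/ → [ə] (rule 1).
All other segments surface unchanged.

4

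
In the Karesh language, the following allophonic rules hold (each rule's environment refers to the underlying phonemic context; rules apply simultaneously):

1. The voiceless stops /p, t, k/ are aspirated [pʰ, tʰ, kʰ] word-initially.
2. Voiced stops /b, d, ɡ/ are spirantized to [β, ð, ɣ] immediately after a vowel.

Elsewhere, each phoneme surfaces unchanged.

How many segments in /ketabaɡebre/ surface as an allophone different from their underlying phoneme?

4

Segments that undergo a rule: /k/ → [kʰ] (rule 1); /b/ → [β] (rule 2); /ɡ/ → [ɣ] (rule 2); /b/ → [β] (rule 2).
All other segments surface unchanged.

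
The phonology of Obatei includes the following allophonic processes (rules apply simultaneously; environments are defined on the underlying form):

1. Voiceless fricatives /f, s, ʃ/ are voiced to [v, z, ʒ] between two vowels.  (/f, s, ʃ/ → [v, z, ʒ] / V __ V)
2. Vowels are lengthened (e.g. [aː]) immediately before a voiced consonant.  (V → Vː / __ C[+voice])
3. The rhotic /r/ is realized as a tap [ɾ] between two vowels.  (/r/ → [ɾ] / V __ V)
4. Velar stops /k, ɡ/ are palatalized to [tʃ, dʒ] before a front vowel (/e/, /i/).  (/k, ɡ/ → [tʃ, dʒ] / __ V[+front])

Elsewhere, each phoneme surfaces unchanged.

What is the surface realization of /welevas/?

/w/ stays [w].
Rule 2 applies to /e/ (between /w/ and /l/: before a voiced consonant) → [eː].
/l/ stays [l].
/e/ meets the environment for rule 2 (before a voiced consonant) → [eː].
/v/ (between /e/ and /a/) is unaffected → [v].
/a/ (between /v/ and /s/) fails the environment for rule 2, so it stays [a].
/s/ (word-final) fails the environment for rule 1, so it stays [s].

[weːleːvas]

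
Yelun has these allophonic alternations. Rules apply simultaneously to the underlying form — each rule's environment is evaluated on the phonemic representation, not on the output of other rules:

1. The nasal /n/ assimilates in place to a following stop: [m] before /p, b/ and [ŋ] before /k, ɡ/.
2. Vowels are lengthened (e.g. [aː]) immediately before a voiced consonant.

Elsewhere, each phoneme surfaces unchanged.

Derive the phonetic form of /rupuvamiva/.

[rupuːvaːmiːva]

/r/ (word-initial): no rule targets it → [r].
/u/ (between /r/ and /p/) is in the target of rule 2 but the environment (before a voiced consonant) is not met → [u].
/p/ (between /u/ and /u/): no rule targets it → [p].
/u/ meets the environment for rule 2 (before a voiced consonant) → [uː].
/v/ (between /u/ and /a/) is unaffected → [v].
/a/ (between /v/ and /m/): before a voiced consonant, so rule 2 applies → [aː].
/m/ (between /a/ and /i/) is unaffected → [m].
/i/ meets the environment for rule 2 (before a voiced consonant) → [iː].
/v/ stays [v].
/a/ (word-final): rule 2 targets it, but not before a voiced consonant → unchanged [a].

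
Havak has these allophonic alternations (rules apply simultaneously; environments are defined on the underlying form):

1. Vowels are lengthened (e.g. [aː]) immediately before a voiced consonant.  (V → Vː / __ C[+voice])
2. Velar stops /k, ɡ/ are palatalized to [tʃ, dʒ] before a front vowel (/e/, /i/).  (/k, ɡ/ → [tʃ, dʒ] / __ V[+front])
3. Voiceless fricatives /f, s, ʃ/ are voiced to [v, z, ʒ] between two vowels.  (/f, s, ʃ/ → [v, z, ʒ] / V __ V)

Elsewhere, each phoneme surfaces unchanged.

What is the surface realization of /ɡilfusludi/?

/ɡ/ meets the environment for rule 2 (before a front vowel) → [dʒ].
/i/ meets the environment for rule 1 (before a voiced consonant) → [iː].
/l/ — not in any rule's target class → [l].
/f/ (between /l/ and /u/): rule 3 targets it, but not between two vowels → unchanged [f].
/u/ (between /f/ and /s/): rule 1 targets it, but not before a voiced consonant → unchanged [u].
/s/ (between /u/ and /l/): rule 3 targets it, but not between two vowels → unchanged [s].
/l/ — not in any rule's target class → [l].
/u/ meets the environment for rule 1 (before a voiced consonant) → [uː].
/d/ stays [d].
/i/ — word-final; rule 1 does not apply here → [i].

[dʒiːlfusluːdi]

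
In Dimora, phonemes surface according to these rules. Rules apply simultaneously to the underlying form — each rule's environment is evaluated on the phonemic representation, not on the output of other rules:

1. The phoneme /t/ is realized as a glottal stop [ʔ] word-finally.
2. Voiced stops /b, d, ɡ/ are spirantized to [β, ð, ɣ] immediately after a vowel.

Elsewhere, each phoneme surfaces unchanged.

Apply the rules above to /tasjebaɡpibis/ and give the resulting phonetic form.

/t/ (word-initial): rule 1 targets it, but not word-finally → unchanged [t].
/a/ (between /t/ and /s/): no rule targets it → [a].
/s/ (between /a/ and /j/) is unaffected → [s].
/j/ (between /s/ and /e/) is unaffected → [j].
/e/ (between /j/ and /b/): no rule targets it → [e].
Rule 2 applies to /b/ (between /e/ and /a/: immediately after a vowel) → [β].
/a/ (between /b/ and /ɡ/) is unaffected → [a].
/ɡ/ meets the environment for rule 2 (immediately after a vowel) → [ɣ].
/p/ — not in any rule's target class → [p].
/i/ (between /p/ and /b/): no rule targets it → [i].
/b/ — between /i/ and /i/, immediately after a vowel — surfaces as [β] (rule 2).
/i/ (between /b/ and /s/) is unaffected → [i].
/s/ (word-final): no rule targets it → [s].

[tasjeβaɣpiβis]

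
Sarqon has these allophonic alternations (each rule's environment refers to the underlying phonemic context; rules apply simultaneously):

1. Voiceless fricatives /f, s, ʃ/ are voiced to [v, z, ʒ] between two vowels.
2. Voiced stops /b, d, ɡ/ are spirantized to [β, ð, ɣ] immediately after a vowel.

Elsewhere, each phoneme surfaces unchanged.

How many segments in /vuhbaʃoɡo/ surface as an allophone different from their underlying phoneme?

2

Segments that undergo a rule: /ʃ/ → [ʒ] (rule 1); /ɡ/ → [ɣ] (rule 2).
All other segments surface unchanged.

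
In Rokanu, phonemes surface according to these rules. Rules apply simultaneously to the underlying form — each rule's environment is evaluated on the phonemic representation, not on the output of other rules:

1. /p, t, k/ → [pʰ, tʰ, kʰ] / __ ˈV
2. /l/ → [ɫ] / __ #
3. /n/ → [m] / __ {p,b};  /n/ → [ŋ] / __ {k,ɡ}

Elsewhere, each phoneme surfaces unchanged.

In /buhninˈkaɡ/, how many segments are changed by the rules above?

Segments that undergo a rule: /n/ → [ŋ] (rule 3); /k/ → [kʰ] (rule 1).
All other segments surface unchanged.

2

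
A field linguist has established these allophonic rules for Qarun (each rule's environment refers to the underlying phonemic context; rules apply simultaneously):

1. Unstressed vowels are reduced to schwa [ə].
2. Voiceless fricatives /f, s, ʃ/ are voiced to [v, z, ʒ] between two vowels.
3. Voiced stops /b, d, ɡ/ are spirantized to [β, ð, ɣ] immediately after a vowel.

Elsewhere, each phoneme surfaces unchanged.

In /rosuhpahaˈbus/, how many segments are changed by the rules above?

Segments that undergo a rule: /o/ → [ə] (rule 1); /s/ → [z] (rule 2); /u/ → [ə] (rule 1); /a/ → [ə] (rule 1); /a/ → [ə] (rule 1); /b/ → [β] (rule 3).
All other segments surface unchanged.

6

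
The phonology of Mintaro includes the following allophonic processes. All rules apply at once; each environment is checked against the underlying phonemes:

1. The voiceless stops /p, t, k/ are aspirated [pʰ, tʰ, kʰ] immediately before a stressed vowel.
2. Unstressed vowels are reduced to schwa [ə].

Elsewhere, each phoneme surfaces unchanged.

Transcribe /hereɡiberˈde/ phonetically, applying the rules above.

/e/ (between /h/ and /r/): in an unstressed syllable, so rule 2 applies → [ə].
/e/ — between /r/ and /ɡ/, in an unstressed syllable — surfaces as [ə] (rule 2).
/i/ (between /ɡ/ and /b/) occurs in an unstressed syllable → [ə] by rule 2.
/e/ — between /b/ and /r/, in an unstressed syllable — surfaces as [ə] (rule 2).
/e/ (word-final): rule 2 targets it, but not in an unstressed syllable → unchanged [e].

[hərəɡəbərˈde]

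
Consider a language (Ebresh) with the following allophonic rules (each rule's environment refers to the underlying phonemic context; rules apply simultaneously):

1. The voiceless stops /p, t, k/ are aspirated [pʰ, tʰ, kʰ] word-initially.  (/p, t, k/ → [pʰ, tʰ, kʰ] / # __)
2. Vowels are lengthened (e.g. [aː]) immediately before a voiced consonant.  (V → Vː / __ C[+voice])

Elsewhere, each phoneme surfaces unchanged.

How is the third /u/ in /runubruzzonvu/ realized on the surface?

/u/ (between /r/ and /z/): before a voiced consonant, so rule 2 applies → [uː].

[uː]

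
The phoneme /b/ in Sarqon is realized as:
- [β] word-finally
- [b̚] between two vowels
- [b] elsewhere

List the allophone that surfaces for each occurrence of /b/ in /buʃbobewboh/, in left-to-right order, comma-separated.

[b], [b], [b̚], [b]

Occurrence 1 (position 1): no conditioning environment matches → elsewhere allophone [b].
Occurrence 2 (position 4): no conditioning environment matches → elsewhere allophone [b].
Occurrence 3 (position 6): between two vowels → [b̚].
Occurrence 4 (position 9): no conditioning environment matches → elsewhere allophone [b].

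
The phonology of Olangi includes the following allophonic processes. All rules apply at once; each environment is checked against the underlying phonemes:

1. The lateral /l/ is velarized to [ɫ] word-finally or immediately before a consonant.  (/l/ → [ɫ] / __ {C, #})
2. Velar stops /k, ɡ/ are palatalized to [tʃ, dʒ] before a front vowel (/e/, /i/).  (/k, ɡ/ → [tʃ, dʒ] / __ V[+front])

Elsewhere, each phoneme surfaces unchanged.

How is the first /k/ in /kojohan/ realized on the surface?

/k/ (word-initial): rule 2 targets it, but not before a front vowel → unchanged [k].

[k]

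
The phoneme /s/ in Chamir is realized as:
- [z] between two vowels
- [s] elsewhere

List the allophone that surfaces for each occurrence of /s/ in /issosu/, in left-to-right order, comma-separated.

Occurrence 1 (position 2): no conditioning environment matches → elsewhere allophone [s].
Occurrence 2 (position 3): no conditioning environment matches → elsewhere allophone [s].
Occurrence 3 (position 5): between two vowels → [z].

[s], [s], [z]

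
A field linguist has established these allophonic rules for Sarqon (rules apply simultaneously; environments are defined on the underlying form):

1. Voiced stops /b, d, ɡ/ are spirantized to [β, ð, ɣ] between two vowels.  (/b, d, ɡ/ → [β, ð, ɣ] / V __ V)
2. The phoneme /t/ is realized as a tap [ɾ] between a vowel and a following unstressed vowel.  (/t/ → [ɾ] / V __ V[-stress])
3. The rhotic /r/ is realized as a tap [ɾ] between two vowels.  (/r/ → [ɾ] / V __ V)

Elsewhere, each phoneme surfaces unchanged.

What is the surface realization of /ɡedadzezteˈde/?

/ɡ/ — word-initial; rule 1 does not apply here → [ɡ].
/e/ (between /ɡ/ and /d/) is unaffected → [e].
/d/ (between /e/ and /a/) occurs between two vowels → [ð] by rule 1.
/a/ — not in any rule's target class → [a].
/d/ (between /a/ and /z/) fails the environment for rule 1, so it stays [d].
/z/ (between /d/ and /e/): no rule targets it → [z].
/e/ (between /z/ and /z/) is unaffected → [e].
/z/ (between /e/ and /t/) is unaffected → [z].
/t/ — between /z/ and /e/; rule 2 does not apply here → [t].
/e/ (between /t/ and /d/) is unaffected → [e].
/d/ — between /e/ and /e/, between two vowels — surfaces as [ð] (rule 1).
/e/ stays [e].

[ɡeðadzezteˈðe]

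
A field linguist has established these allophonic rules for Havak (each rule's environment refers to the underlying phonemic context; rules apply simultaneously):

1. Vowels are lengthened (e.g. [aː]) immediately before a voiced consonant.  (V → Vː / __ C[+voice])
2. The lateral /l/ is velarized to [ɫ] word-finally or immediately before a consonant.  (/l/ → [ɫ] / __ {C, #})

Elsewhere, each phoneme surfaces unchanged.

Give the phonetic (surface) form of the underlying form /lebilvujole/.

[leːbiːɫvuːjoːle]

/l/ (word-initial): rule 2 targets it, but not word-finally or immediately before a consonant → unchanged [l].
/e/ (between /l/ and /b/) occurs before a voiced consonant → [eː] by rule 1.
/b/ stays [b].
/i/ meets the environment for rule 1 (before a voiced consonant) → [iː].
/l/ — between /i/ and /v/, word-finally or immediately before a consonant — surfaces as [ɫ] (rule 2).
/v/ stays [v].
Rule 1 applies to /u/ (between /v/ and /j/: before a voiced consonant) → [uː].
/j/ stays [j].
/o/ (between /j/ and /l/): before a voiced consonant, so rule 1 applies → [oː].
/l/ (between /o/ and /e/) is in the target of rule 2 but the environment (word-finally or immediately before a consonant) is not met → [l].
/e/ — word-final; rule 1 does not apply here → [e].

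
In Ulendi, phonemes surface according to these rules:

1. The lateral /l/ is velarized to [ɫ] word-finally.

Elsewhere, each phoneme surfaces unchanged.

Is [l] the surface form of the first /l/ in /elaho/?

Yes

/l/ — between /e/ and /a/; rule 1 does not apply here → [l].
The actual realization is [l], which matches [l].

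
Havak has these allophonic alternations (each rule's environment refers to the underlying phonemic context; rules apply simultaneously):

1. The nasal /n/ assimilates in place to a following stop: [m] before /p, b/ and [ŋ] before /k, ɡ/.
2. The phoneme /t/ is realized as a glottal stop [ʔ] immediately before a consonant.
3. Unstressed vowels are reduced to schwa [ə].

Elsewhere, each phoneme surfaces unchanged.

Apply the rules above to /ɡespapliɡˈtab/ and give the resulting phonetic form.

/ɡ/ (word-initial): no rule targets it → [ɡ].
/e/ (between /ɡ/ and /s/) occurs in an unstressed syllable → [ə] by rule 3.
/s/ (between /e/ and /p/) is unaffected → [s].
/p/ (between /s/ and /a/): no rule targets it → [p].
Rule 3 applies to /a/ (between /p/ and /p/: in an unstressed syllable) → [ə].
/p/ (between /a/ and /l/): no rule targets it → [p].
/l/ stays [l].
/i/ — between /l/ and /ɡ/, in an unstressed syllable — surfaces as [ə] (rule 3).
/ɡ/ — not in any rule's target class → [ɡ].
/t/ (between /ɡ/ and /a/) is in the target of rule 2 but the environment (immediately before a consonant) is not met → [t].
/a/ (between /t/ and /b/): rule 3 targets it, but not in an unstressed syllable → unchanged [a].
/b/ stays [b].

[ɡəspəpləɡˈtab]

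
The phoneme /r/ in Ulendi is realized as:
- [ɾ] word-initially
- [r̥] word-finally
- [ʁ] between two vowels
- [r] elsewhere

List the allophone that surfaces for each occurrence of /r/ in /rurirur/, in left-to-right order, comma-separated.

Occurrence 1 (position 1): word-initially → [ɾ].
Occurrence 2 (position 3): between two vowels → [ʁ].
Occurrence 3 (position 5): between two vowels → [ʁ].
Occurrence 4 (position 7): word-finally → [r̥].

[ɾ], [ʁ], [ʁ], [r̥]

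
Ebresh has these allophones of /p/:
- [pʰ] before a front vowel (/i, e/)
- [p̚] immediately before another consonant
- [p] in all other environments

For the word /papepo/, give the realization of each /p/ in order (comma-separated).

[p], [pʰ], [p]

Occurrence 1 (position 1): no conditioning environment matches → elsewhere allophone [p].
Occurrence 2 (position 3): before a front vowel (/i, e/) → [pʰ].
Occurrence 3 (position 5): no conditioning environment matches → elsewhere allophone [p].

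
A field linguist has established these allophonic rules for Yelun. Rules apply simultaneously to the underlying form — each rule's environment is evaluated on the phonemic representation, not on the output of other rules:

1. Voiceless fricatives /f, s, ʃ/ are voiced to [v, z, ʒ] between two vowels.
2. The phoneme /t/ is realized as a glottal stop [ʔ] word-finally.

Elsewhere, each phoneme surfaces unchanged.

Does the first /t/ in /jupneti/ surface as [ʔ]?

/t/ — between /e/ and /i/; rule 2 does not apply here → [t].
The actual realization is [t], not [ʔ].

No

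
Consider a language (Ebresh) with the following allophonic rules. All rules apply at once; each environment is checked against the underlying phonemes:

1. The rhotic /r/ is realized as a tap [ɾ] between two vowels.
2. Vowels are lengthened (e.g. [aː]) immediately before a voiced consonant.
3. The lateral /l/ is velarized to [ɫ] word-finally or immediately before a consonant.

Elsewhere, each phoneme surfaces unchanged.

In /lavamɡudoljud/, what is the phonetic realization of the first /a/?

[aː]

/a/ meets the environment for rule 2 (before a voiced consonant) → [aː].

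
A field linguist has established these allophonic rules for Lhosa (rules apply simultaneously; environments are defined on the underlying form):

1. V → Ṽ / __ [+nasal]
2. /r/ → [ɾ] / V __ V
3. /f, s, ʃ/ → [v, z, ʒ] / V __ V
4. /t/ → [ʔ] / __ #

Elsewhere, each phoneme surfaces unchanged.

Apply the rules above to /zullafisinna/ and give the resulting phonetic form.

/z/ — not in any rule's target class → [z].
/u/ — between /z/ and /l/; rule 1 does not apply here → [u].
/l/ stays [l].
/l/ (between /l/ and /a/): no rule targets it → [l].
/a/ (between /l/ and /f/) fails the environment for rule 1, so it stays [a].
/f/ (between /a/ and /i/) occurs between two vowels → [v] by rule 3.
/i/ (between /f/ and /s/): rule 1 targets it, but not before a nasal consonant → unchanged [i].
/s/ — between /i/ and /i/, between two vowels — surfaces as [z] (rule 3).
/i/ (between /s/ and /n/) occurs before a nasal consonant → [ĩ] by rule 1.
/n/ (between /i/ and /n/) is unaffected → [n].
/n/ stays [n].
/a/ (word-final) is in the target of rule 1 but the environment (before a nasal consonant) is not met → [a].

[zullavizĩnna]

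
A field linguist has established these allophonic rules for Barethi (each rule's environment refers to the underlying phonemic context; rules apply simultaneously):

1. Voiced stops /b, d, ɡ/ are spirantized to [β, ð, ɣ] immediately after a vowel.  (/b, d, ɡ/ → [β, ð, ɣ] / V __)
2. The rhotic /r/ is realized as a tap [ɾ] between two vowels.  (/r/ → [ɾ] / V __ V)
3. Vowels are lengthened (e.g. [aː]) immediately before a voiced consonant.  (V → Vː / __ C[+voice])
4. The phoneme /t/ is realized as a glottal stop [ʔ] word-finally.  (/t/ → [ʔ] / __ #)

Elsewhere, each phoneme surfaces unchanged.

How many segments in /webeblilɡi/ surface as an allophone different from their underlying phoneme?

5

Segments that undergo a rule: /e/ → [eː] (rule 3); /b/ → [β] (rule 1); /e/ → [eː] (rule 3); /b/ → [β] (rule 1); /i/ → [iː] (rule 3).
All other segments surface unchanged.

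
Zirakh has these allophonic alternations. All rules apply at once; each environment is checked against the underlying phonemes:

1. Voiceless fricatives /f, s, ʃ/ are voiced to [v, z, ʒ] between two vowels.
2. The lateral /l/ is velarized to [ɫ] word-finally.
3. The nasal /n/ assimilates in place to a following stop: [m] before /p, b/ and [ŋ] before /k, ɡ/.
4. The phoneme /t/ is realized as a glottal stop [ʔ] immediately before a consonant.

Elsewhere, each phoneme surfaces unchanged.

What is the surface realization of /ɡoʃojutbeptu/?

[ɡoʒojuʔbeptu]

/ɡ/ (word-initial): no rule targets it → [ɡ].
/o/ (between /ɡ/ and /ʃ/): no rule targets it → [o].
/ʃ/ — between /o/ and /o/, between two vowels — surfaces as [ʒ] (rule 1).
/o/ stays [o].
/j/ stays [j].
/u/ (between /j/ and /t/) is unaffected → [u].
/t/ — between /u/ and /b/, immediately before a consonant — surfaces as [ʔ] (rule 4).
/b/ (between /t/ and /e/) is unaffected → [b].
/e/ (between /b/ and /p/) is unaffected → [e].
/p/ (between /e/ and /t/) is unaffected → [p].
/t/ — between /p/ and /u/; rule 4 does not apply here → [t].
/u/ — not in any rule's target class → [u].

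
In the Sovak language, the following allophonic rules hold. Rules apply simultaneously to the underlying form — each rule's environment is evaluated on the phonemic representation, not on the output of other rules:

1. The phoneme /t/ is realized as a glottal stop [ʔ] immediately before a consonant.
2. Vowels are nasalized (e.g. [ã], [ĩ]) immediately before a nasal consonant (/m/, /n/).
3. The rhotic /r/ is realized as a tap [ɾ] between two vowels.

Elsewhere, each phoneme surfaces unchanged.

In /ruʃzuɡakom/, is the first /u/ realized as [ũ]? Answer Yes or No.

No

/u/ (between /r/ and /ʃ/): rule 2 targets it, but not before a nasal consonant → unchanged [u].
The actual realization is [u], not [ũ].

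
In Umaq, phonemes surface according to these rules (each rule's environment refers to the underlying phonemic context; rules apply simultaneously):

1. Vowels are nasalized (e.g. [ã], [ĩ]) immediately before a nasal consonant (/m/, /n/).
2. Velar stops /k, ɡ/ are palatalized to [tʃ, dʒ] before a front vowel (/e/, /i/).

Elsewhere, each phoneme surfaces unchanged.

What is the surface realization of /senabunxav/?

/s/ (word-initial) is unaffected → [s].
/e/ — between /s/ and /n/, before a nasal consonant — surfaces as [ẽ] (rule 1).
/n/ — not in any rule's target class → [n].
/a/ (between /n/ and /b/) is in the target of rule 1 but the environment (before a nasal consonant) is not met → [a].
/b/ stays [b].
/u/ — between /b/ and /n/, before a nasal consonant — surfaces as [ũ] (rule 1).
/n/ stays [n].
/x/ (between /n/ and /a/): no rule targets it → [x].
/a/ — between /x/ and /v/; rule 1 does not apply here → [a].
/v/ stays [v].

[sẽnabũnxav]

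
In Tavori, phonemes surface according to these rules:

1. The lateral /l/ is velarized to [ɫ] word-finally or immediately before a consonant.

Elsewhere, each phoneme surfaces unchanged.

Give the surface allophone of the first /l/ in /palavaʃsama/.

[l]

/l/ — between /a/ and /a/; rule 1 does not apply here → [l].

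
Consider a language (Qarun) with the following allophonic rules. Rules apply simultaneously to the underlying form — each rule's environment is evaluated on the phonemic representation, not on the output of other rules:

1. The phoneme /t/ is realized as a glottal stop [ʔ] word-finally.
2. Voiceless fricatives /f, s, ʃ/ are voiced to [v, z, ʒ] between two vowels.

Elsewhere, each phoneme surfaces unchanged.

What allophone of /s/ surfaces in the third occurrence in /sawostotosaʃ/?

/s/ meets the environment for rule 2 (between two vowels) → [z].

[z]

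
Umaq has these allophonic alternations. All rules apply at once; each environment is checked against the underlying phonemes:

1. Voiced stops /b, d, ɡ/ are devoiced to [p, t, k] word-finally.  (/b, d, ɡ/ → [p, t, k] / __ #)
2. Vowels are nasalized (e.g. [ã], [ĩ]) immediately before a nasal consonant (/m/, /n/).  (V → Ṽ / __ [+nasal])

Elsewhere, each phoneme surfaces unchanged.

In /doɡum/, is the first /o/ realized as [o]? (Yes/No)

/o/ (between /d/ and /ɡ/) fails the environment for rule 2, so it stays [o].
The actual realization is [o], which matches [o].

Yes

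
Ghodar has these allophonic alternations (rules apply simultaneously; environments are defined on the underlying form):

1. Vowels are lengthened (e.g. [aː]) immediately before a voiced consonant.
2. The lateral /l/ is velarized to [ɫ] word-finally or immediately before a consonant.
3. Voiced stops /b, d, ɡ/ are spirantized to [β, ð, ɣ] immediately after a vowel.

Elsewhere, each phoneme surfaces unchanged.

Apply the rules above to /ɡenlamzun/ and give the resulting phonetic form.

/ɡ/ — word-initial; rule 3 does not apply here → [ɡ].
Rule 1 applies to /e/ (between /ɡ/ and /n/: before a voiced consonant) → [eː].
/l/ (between /n/ and /a/): rule 2 targets it, but not word-finally or immediately before a consonant → unchanged [l].
Rule 1 applies to /a/ (between /l/ and /m/: before a voiced consonant) → [aː].
/u/ (between /z/ and /n/) occurs before a voiced consonant → [uː] by rule 1.

[ɡeːnlaːmzuːn]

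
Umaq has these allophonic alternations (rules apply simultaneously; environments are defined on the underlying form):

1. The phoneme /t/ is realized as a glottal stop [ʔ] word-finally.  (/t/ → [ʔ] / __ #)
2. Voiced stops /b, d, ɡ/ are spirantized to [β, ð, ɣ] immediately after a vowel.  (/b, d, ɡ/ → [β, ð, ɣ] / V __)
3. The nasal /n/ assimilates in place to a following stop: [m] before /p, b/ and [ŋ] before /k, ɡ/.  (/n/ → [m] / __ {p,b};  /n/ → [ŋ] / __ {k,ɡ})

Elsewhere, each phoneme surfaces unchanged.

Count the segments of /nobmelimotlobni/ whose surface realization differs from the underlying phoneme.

Segments that undergo a rule: /b/ → [β] (rule 2); /b/ → [β] (rule 2).
All other segments surface unchanged.

2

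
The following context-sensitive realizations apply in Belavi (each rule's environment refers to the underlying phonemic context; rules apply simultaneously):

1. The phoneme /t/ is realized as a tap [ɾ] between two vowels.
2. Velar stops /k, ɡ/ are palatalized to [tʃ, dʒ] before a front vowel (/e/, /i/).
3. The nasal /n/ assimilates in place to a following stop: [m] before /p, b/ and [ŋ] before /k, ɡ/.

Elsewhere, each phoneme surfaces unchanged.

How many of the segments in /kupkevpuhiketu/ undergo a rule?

3

Segments that undergo a rule: /k/ → [tʃ] (rule 2); /k/ → [tʃ] (rule 2); /t/ → [ɾ] (rule 1).
All other segments surface unchanged.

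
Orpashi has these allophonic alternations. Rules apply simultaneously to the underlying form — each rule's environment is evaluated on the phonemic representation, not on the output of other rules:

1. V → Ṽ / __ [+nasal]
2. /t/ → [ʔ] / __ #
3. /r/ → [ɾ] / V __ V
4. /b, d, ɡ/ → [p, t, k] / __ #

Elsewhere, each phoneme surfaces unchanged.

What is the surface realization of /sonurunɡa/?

/o/ (between /s/ and /n/) occurs before a nasal consonant → [õ] by rule 1.
/u/ (between /n/ and /r/) is in the target of rule 1 but the environment (before a nasal consonant) is not met → [u].
/r/ (between /u/ and /u/) occurs between two vowels → [ɾ] by rule 3.
/u/ (between /r/ and /n/) occurs before a nasal consonant → [ũ] by rule 1.
/ɡ/ (between /n/ and /a/): rule 4 targets it, but not word-finally → unchanged [ɡ].
/a/ — word-final; rule 1 does not apply here → [a].

[sõnuɾũnɡa]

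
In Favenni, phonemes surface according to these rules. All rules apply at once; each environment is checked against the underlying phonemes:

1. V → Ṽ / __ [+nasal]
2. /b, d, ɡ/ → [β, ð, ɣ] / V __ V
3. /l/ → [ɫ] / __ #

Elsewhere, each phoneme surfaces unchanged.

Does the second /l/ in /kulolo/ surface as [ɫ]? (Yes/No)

No

/l/ — between /o/ and /o/; rule 3 does not apply here → [l].
The actual realization is [l], not [ɫ].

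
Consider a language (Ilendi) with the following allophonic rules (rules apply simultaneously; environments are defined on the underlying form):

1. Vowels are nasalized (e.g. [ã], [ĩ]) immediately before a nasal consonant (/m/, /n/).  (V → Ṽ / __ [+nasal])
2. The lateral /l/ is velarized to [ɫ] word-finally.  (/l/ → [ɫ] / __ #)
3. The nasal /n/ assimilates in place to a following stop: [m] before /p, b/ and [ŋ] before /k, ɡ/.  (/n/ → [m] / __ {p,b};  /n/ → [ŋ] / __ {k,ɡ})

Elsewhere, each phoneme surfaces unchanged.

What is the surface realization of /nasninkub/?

[nasnĩŋkub]

/n/ (word-initial) is in the target of rule 3 but the environment (before a labial or velar stop) is not met → [n].
/a/ — between /n/ and /s/; rule 1 does not apply here → [a].
/s/ (between /a/ and /n/) is unaffected → [s].
/n/ (between /s/ and /i/): rule 3 targets it, but not before a labial or velar stop → unchanged [n].
/i/ (between /n/ and /n/): before a nasal consonant, so rule 1 applies → [ĩ].
/n/ meets the environment for rule 3 (before a labial or velar stop) → [ŋ].
/k/ stays [k].
/u/ (between /k/ and /b/) is in the target of rule 1 but the environment (before a nasal consonant) is not met → [u].
/b/ (word-final): no rule targets it → [b].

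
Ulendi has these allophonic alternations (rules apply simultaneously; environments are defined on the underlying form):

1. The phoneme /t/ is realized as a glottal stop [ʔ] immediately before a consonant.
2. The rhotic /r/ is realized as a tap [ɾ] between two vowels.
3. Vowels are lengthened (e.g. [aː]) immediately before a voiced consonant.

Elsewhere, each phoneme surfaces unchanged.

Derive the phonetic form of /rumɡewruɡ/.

/r/ (word-initial) fails the environment for rule 2, so it stays [r].
/u/ — between /r/ and /m/, before a voiced consonant — surfaces as [uː] (rule 3).
/m/ (between /u/ and /ɡ/) is unaffected → [m].
/ɡ/ stays [ɡ].
/e/ (between /ɡ/ and /w/) occurs before a voiced consonant → [eː] by rule 3.
/w/ (between /e/ and /r/) is unaffected → [w].
/r/ — between /w/ and /u/; rule 2 does not apply here → [r].
/u/ (between /r/ and /ɡ/) occurs before a voiced consonant → [uː] by rule 3.
/ɡ/ (word-final) is unaffected → [ɡ].

[ruːmɡeːwruːɡ]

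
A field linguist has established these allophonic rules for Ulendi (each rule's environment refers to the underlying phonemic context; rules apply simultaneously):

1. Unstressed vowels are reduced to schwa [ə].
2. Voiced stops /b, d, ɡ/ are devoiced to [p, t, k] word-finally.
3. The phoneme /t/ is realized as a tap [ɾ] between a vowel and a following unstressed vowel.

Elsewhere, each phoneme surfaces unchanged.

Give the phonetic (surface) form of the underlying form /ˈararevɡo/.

/a/ — word-initial; rule 1 does not apply here → [a].
/a/ (between /r/ and /r/) occurs in an unstressed syllable → [ə] by rule 1.
/e/ (between /r/ and /v/) occurs in an unstressed syllable → [ə] by rule 1.
/ɡ/ (between /v/ and /o/): rule 2 targets it, but not word-finally → unchanged [ɡ].
/o/ (word-final) occurs in an unstressed syllable → [ə] by rule 1.

[ˈarərəvɡə]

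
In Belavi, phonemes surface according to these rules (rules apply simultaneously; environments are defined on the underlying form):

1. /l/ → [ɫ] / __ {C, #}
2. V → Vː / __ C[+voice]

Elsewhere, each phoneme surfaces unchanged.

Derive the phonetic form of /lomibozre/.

/l/ (word-initial) is in the target of rule 1 but the environment (word-finally or immediately before a consonant) is not met → [l].
/o/ — between /l/ and /m/, before a voiced consonant — surfaces as [oː] (rule 2).
/m/ (between /o/ and /i/) is unaffected → [m].
/i/ meets the environment for rule 2 (before a voiced consonant) → [iː].
/b/ (between /i/ and /o/): no rule targets it → [b].
/o/ (between /b/ and /z/): before a voiced consonant, so rule 2 applies → [oː].
/z/ (between /o/ and /r/) is unaffected → [z].
/r/ (between /z/ and /e/): no rule targets it → [r].
/e/ — word-final; rule 2 does not apply here → [e].

[loːmiːboːzre]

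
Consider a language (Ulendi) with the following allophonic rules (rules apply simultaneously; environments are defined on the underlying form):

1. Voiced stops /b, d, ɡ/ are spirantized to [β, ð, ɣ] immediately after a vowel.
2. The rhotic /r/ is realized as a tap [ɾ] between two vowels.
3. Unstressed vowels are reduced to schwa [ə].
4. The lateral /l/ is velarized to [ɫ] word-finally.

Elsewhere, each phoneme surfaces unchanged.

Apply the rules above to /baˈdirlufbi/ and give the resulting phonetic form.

[bəˈðirləfbə]

/b/ — word-initial; rule 1 does not apply here → [b].
/a/ meets the environment for rule 3 (in an unstressed syllable) → [ə].
/d/ (between /a/ and /i/) occurs immediately after a vowel → [ð] by rule 1.
/i/ — between /d/ and /r/; rule 3 does not apply here → [i].
/r/ — between /i/ and /l/; rule 2 does not apply here → [r].
/l/ (between /r/ and /u/) is in the target of rule 4 but the environment (word-finally) is not met → [l].
Rule 3 applies to /u/ (between /l/ and /f/: in an unstressed syllable) → [ə].
/f/ — not in any rule's target class → [f].
/b/ — between /f/ and /i/; rule 1 does not apply here → [b].
/i/ (word-final) occurs in an unstressed syllable → [ə] by rule 3.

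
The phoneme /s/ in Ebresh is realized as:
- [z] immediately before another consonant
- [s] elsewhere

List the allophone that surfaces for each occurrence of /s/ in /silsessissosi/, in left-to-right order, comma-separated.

[s], [s], [z], [s], [z], [s], [s]

Occurrence 1 (position 1): no conditioning environment matches → elsewhere allophone [s].
Occurrence 2 (position 4): no conditioning environment matches → elsewhere allophone [s].
Occurrence 3 (position 6): immediately before another consonant → [z].
Occurrence 4 (position 7): no conditioning environment matches → elsewhere allophone [s].
Occurrence 5 (position 9): immediately before another consonant → [z].
Occurrence 6 (position 10): no conditioning environment matches → elsewhere allophone [s].
Occurrence 7 (position 12): no conditioning environment matches → elsewhere allophone [s].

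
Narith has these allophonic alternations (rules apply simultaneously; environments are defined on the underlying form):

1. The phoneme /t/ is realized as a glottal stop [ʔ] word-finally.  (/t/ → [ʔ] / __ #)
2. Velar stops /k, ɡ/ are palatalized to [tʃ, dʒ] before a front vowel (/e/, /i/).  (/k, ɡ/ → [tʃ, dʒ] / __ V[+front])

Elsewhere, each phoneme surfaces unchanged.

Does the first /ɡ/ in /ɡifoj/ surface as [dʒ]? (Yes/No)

Yes

Rule 2 applies to /ɡ/ (word-initial: before a front vowel) → [dʒ].
The actual realization is [dʒ], which matches [dʒ].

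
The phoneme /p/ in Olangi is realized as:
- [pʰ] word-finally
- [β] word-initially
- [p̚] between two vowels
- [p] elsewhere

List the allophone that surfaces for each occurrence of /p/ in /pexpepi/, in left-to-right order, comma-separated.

[β], [p], [p̚]

Occurrence 1 (position 1): word-initially → [β].
Occurrence 2 (position 4): no conditioning environment matches → elsewhere allophone [p].
Occurrence 3 (position 6): between two vowels → [p̚].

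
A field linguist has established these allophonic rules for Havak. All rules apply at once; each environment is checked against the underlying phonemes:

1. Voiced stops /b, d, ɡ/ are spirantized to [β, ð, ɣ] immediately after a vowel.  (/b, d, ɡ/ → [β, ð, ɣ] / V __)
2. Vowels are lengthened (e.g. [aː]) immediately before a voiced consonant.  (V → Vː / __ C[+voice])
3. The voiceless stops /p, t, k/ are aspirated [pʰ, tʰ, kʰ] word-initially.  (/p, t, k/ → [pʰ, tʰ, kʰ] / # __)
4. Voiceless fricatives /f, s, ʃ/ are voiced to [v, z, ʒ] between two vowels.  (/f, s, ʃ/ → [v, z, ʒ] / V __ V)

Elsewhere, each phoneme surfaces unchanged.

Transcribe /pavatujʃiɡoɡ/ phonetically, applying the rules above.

/p/ (word-initial): word-initially, so rule 3 applies → [pʰ].
/a/ (between /p/ and /v/) occurs before a voiced consonant → [aː] by rule 2.
/v/ (between /a/ and /a/) is unaffected → [v].
/a/ — between /v/ and /t/; rule 2 does not apply here → [a].
/t/ (between /a/ and /u/) fails the environment for rule 3, so it stays [t].
/u/ — between /t/ and /j/, before a voiced consonant — surfaces as [uː] (rule 2).
/j/ — not in any rule's target class → [j].
/ʃ/ (between /j/ and /i/): rule 4 targets it, but not between two vowels → unchanged [ʃ].
Rule 2 applies to /i/ (between /ʃ/ and /ɡ/: before a voiced consonant) → [iː].
/ɡ/ (between /i/ and /o/) occurs immediately after a vowel → [ɣ] by rule 1.
Rule 2 applies to /o/ (between /ɡ/ and /ɡ/: before a voiced consonant) → [oː].
/ɡ/ (word-final) occurs immediately after a vowel → [ɣ] by rule 1.

[pʰaːvatuːjʃiːɣoːɣ]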